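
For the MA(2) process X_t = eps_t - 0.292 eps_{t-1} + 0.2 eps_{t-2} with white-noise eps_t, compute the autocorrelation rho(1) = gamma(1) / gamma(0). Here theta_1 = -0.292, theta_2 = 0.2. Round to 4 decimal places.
\rho(1) = -0.3114

For an MA(q) process with theta_0 = 1, the autocovariance is
  gamma(k) = sigma^2 * sum_{i=0..q-k} theta_i * theta_{i+k},
and rho(k) = gamma(k) / gamma(0). Sigma^2 cancels.
  numerator   = (1)*(-0.292) + (-0.292)*(0.2) = -0.3504.
  denominator = (1)^2 + (-0.292)^2 + (0.2)^2 = 1.125264.
  rho(1) = -0.3504 / 1.125264 = -0.3114.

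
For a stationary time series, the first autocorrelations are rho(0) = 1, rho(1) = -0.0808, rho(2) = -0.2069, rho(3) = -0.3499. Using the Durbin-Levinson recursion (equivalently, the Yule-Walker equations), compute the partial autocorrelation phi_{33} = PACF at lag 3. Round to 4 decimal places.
\phi_{33} = -0.4090

The PACF at lag k is phi_{kk}, the last component of the solution
to the Yule-Walker system G_k phi = r_k where
  (G_k)_{ij} = rho(|i - j|), (r_k)_i = rho(i), i,j = 1..k.
Equivalently, Durbin-Levinson gives phi_{kk} iteratively:
  phi_{11} = rho(1)
  phi_{kk} = [rho(k) - sum_{j=1..k-1} phi_{k-1,j} rho(k-j)]
            / [1 - sum_{j=1..k-1} phi_{k-1,j} rho(j)],
  phi_{k,j} = phi_{k-1,j} - phi_{kk} phi_{k-1,k-j},  j = 1..k-1.
Step k = 1:
  phi_11 = rho(1) = -0.0808.
Step k = 2:
  phi_22 = [rho(2) - phi_11 rho(1)] / [1 - phi_11 rho(1)] = [-0.2069 - (-0.0808)(-0.0808)] / [1 - (-0.0808)(-0.0808)]
         = -0.21342864 / 0.99347136 = -0.214831.
  Update: phi_21 = phi_11 - phi_22 phi_11 = -0.0808 - (-0.214831)(-0.0808) = -0.098158.
Step k = 3:
  phi_33 = [rho(3) - phi_21 rho(2) - phi_22 rho(1)] / [1 - phi_21 rho(1) - phi_22 rho(2)]
    numerator   = -0.3499 - (-0.098158)(-0.2069) - (-0.214831)(-0.0808) = -0.38756733
    denominator = 1 - (-0.098158)(-0.0808) - (-0.214831)(-0.2069) = 0.94762023
  phi_33 = -0.38756733 / 0.94762023 = -0.409.
Therefore phi_{33} = -0.4090.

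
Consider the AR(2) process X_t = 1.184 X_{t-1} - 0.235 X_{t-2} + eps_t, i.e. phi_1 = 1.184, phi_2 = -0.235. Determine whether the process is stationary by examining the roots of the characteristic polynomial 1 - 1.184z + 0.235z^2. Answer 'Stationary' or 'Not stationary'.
\text{Stationary}

The AR(p) characteristic polynomial is P(z) = 1 - 1.184z + 0.235z^2.
Stationarity requires all roots to lie outside the unit circle, i.e. |z| > 1 for every root.
Set 1 + (-1.184) z + (0.235) z^2 = 0, i.e. a z^2 + b z + c = 0 with a = 0.235, b = -1.184, c = 1.
Discriminant D = b^2 - 4ac = (-1.184)^2 - 4*(0.235)*1 = 1.401856 - (0.94) = 0.461856.
D >= 0, so the roots are real: z = (-b +/- sqrt(D)) / (2a) = (1.184 +/- 0.6796) / (0.47).
  z_1 = (1.184 + 0.6796) / (0.47) = 3.9651,   |z_1| = 3.9651.
  z_2 = (1.184 - 0.6796) / (0.47) = 1.0732,   |z_2| = 1.0732.
Moduli of all roots: 3.9651, 1.0732.
All moduli strictly greater than 1? Yes.
Verdict: Stationary.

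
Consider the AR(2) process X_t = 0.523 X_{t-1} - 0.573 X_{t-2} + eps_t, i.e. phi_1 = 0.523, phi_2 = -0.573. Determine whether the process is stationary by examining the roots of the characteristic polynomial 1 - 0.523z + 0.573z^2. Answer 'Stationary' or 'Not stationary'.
\text{Stationary}

The AR(p) characteristic polynomial is P(z) = 1 - 0.523z + 0.573z^2.
Stationarity requires all roots to lie outside the unit circle, i.e. |z| > 1 for every root.
Set 1 + (-0.523) z + (0.573) z^2 = 0, i.e. a z^2 + b z + c = 0 with a = 0.573, b = -0.523, c = 1.
Discriminant D = b^2 - 4ac = (-0.523)^2 - 4*(0.573)*1 = 0.273529 - (2.292) = -2.018471.
D < 0, so the roots are the complex-conjugate pair z = (-b +/- i sqrt(-D)) / (2a) = 0.4564 +/- 1.2397i.
For a conjugate pair |z|^2 = z * conj(z) = (product of roots) = c/a = 1/(0.573) = 1.745201, so |z| = sqrt(1.745201) = 1.3211 for both roots.
Moduli of all roots: 1.3211, 1.3211.
All moduli strictly greater than 1? Yes.
Verdict: Stationary.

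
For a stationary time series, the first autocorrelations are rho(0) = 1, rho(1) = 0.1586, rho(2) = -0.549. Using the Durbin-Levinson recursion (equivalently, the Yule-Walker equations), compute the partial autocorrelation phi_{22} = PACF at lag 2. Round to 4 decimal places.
\phi_{22} = -0.5890

The PACF at lag k is phi_{kk}, the last component of the solution
to the Yule-Walker system G_k phi = r_k where
  (G_k)_{ij} = rho(|i - j|), (r_k)_i = rho(i), i,j = 1..k.
Equivalently, Durbin-Levinson gives phi_{kk} iteratively:
  phi_{11} = rho(1)
  phi_{kk} = [rho(k) - sum_{j=1..k-1} phi_{k-1,j} rho(k-j)]
            / [1 - sum_{j=1..k-1} phi_{k-1,j} rho(j)],
  phi_{k,j} = phi_{k-1,j} - phi_{kk} phi_{k-1,k-j},  j = 1..k-1.
Step k = 1:
  phi_11 = rho(1) = 0.1586.
Step k = 2:
  phi_22 = [rho(2) - phi_11 rho(1)] / [1 - phi_11 rho(1)] = [-0.549 - (0.1586)(0.1586)] / [1 - (0.1586)(0.1586)]
         = -0.57415396 / 0.97484604 = -0.589.
Therefore phi_{22} = -0.5890.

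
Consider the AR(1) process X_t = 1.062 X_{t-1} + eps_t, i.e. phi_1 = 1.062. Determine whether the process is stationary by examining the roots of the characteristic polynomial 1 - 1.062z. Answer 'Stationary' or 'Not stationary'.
\text{Not stationary}

The AR(p) characteristic polynomial is P(z) = 1 - 1.062z.
Stationarity requires all roots to lie outside the unit circle, i.e. |z| > 1 for every root.
This is linear in z: 1 + (-1.062) z = 0  =>  z = -1/(-1.062) = 0.94162,  |z| = 0.94162.
Moduli of all roots: 0.9416.
All moduli strictly greater than 1? No.
Verdict: Not stationary.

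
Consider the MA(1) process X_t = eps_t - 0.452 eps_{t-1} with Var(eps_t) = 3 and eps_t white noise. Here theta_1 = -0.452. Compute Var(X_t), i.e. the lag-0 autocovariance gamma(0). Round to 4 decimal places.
\gamma(0) = 3.6129

For an MA(q) process X_t = eps_t + sum_i theta_i eps_{t-i} with
Var(eps_t) = sigma^2, the variance is
  gamma(0) = sigma^2 * (1 + sum_i theta_i^2).
  sum_i theta_i^2 = (-0.452)^2 = 0.204304.
  gamma(0) = 3 * (1 + 0.204304) = 3 * 1.204304 = 3.612912, which rounds to 3.6129.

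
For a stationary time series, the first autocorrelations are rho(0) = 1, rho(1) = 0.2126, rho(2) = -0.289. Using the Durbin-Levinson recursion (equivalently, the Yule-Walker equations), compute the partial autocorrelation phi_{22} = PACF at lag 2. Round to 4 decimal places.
\phi_{22} = -0.3500

The PACF at lag k is phi_{kk}, the last component of the solution
to the Yule-Walker system G_k phi = r_k where
  (G_k)_{ij} = rho(|i - j|), (r_k)_i = rho(i), i,j = 1..k.
Equivalently, Durbin-Levinson gives phi_{kk} iteratively:
  phi_{11} = rho(1)
  phi_{kk} = [rho(k) - sum_{j=1..k-1} phi_{k-1,j} rho(k-j)]
            / [1 - sum_{j=1..k-1} phi_{k-1,j} rho(j)],
  phi_{k,j} = phi_{k-1,j} - phi_{kk} phi_{k-1,k-j},  j = 1..k-1.
Step k = 1:
  phi_11 = rho(1) = 0.2126.
Step k = 2:
  phi_22 = [rho(2) - phi_11 rho(1)] / [1 - phi_11 rho(1)] = [-0.289 - (0.2126)(0.2126)] / [1 - (0.2126)(0.2126)]
         = -0.33419876 / 0.95480124 = -0.35.
Therefore phi_{22} = -0.3500.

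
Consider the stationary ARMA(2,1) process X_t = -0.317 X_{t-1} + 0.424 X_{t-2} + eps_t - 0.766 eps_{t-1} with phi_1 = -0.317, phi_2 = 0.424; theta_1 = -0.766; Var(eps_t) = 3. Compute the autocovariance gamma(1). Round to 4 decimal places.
\gamma(1) = -11.0058

Multiply the model equation by X_{t-k} and take expectations. With theta_0 = psi_0 = 1 and psi_j the MA(infinity) weights, this gives
  gamma(k) - sum_i phi_i gamma(k-i) = c_k,
  c_k = sigma^2 * sum_{j=k..q} theta_j psi_{j-k}   (c_k = 0 for k > q),
using gamma(-m) = gamma(m).
psi-weights needed (psi_j = theta_j + sum_i phi_i psi_{j-i}):
  psi_1 = theta_1 + phi_1 = -0.766 + (-0.317) = -1.083
Right-hand sides:
  c_0 = sigma^2 (1 + theta_1 psi_1) = 3 * (1 + (-0.766)(-1.083)) = 3 * 1.829578 = 5.488734
  c_1 = sigma^2 theta_1 = 3 * (-0.766) = -2.298
  c_2 = 0
Equations for k = 0, 1, 2 (AR order 2, c_2 = 0):
  (E0) gamma(0) = phi_1 gamma(1) + phi_2 gamma(2) + c_0
  (E1) gamma(1) = phi_1 gamma(0) + phi_2 gamma(1) + c_1
  (E2) gamma(2) = phi_1 gamma(1) + phi_2 gamma(0)
From (E1): gamma(1) = A gamma(0) + B with
  A = phi_1 / (1 - phi_2) = -0.317 / 0.576 = -0.550347,   B = c_1 / (1 - phi_2) = -2.298 / 0.576 = -3.989583.
Insert (E2) into (E0): gamma(0) (1 - phi_2^2) = phi_1 (1 + phi_2) gamma(1) + c_0.
  phi_1 (1 + phi_2) = (-0.317)(1.424) = -0.451408,   1 - phi_2^2 = 0.820224.
Replace gamma(1) by A gamma(0) + B and collect gamma(0):
  gamma(0) [0.820224 - (-0.451408)(-0.550347)] = (-0.451408)(-3.989583) + 5.488734
  gamma(0) * 0.571793 = 7.289664
  gamma(0) = 7.289664 / 0.571793 = 12.748784.
  gamma(1) = A gamma(0) + B = (-0.550347)(12.748784) + (-3.989583) = -11.005841.
Therefore gamma(1) = -11.0058 (to 4 decimal places).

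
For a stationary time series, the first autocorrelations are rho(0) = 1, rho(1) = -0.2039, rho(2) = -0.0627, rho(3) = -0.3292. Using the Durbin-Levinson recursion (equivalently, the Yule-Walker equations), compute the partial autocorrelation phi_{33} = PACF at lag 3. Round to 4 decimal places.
\phi_{33} = -0.3860

The PACF at lag k is phi_{kk}, the last component of the solution
to the Yule-Walker system G_k phi = r_k where
  (G_k)_{ij} = rho(|i - j|), (r_k)_i = rho(i), i,j = 1..k.
Equivalently, Durbin-Levinson gives phi_{kk} iteratively:
  phi_{11} = rho(1)
  phi_{kk} = [rho(k) - sum_{j=1..k-1} phi_{k-1,j} rho(k-j)]
            / [1 - sum_{j=1..k-1} phi_{k-1,j} rho(j)],
  phi_{k,j} = phi_{k-1,j} - phi_{kk} phi_{k-1,k-j},  j = 1..k-1.
Step k = 1:
  phi_11 = rho(1) = -0.2039.
Step k = 2:
  phi_22 = [rho(2) - phi_11 rho(1)] / [1 - phi_11 rho(1)] = [-0.0627 - (-0.2039)(-0.2039)] / [1 - (-0.2039)(-0.2039)]
         = -0.10427521 / 0.95842479 = -0.108799.
  Update: phi_21 = phi_11 - phi_22 phi_11 = -0.2039 - (-0.108799)(-0.2039) = -0.226084.
Step k = 3:
  phi_33 = [rho(3) - phi_21 rho(2) - phi_22 rho(1)] / [1 - phi_21 rho(1) - phi_22 rho(2)]
    numerator   = -0.3292 - (-0.226084)(-0.0627) - (-0.108799)(-0.2039) = -0.36555949
    denominator = 1 - (-0.226084)(-0.2039) - (-0.108799)(-0.0627) = 0.9470798
  phi_33 = -0.36555949 / 0.9470798 = -0.386.
Therefore phi_{33} = -0.3860.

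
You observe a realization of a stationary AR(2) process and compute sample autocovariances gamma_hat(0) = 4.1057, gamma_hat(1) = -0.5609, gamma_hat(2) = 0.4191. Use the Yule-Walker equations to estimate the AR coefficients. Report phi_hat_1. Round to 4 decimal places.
\hat\phi_{1} = -0.1250

The Yule-Walker equations for an AR(p) process read, in matrix form,
  Gamma_p phi = r_p,   with   (Gamma_p)_{ij} = gamma(|i - j|),
                       (r_p)_i = gamma(i),   i,j = 1..p.
Substitute the sample gammas (Toeplitz matrix and right-hand side of size 2):
  Gamma_p = [[4.1057, -0.5609], [-0.5609, 4.1057]]
  r_p     = [-0.5609, 0.4191]
Written out:
  4.1057 phi_1 - 0.5609 phi_2 = -0.5609
  -0.5609 phi_1 + 4.1057 phi_2 = 0.4191
Solve by Cramer's rule:
  det = gamma(0)^2 - gamma(1)^2 = (4.1057)^2 - (-0.5609)^2 = 16.85677249 - 0.31460881 = 16.54216368
  phi_hat_1 = [gamma(1) gamma(0) - gamma(1) gamma(2)] / det = [(-0.5609)(4.1057) - (-0.5609)(0.4191)] / 16.54216368 = -2.06781394 / 16.54216368 = -0.125
  phi_hat_2 = [gamma(0) gamma(2) - gamma(1)^2] / det = [(4.1057)(0.4191) - (-0.5609)^2] / 16.54216368 = 1.40609006 / 16.54216368 = 0.085
So phi_hat = [-0.1250, 0.0850].
Therefore phi_hat_1 = -0.1250.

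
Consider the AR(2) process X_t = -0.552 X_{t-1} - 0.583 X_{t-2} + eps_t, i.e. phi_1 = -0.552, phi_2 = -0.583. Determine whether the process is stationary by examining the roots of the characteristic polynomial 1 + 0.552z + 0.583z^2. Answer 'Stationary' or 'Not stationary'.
\text{Stationary}

The AR(p) characteristic polynomial is P(z) = 1 + 0.552z + 0.583z^2.
Stationarity requires all roots to lie outside the unit circle, i.e. |z| > 1 for every root.
Set 1 + (0.552) z + (0.583) z^2 = 0, i.e. a z^2 + b z + c = 0 with a = 0.583, b = 0.552, c = 1.
Discriminant D = b^2 - 4ac = (0.552)^2 - 4*(0.583)*1 = 0.304704 - (2.332) = -2.027296.
D < 0, so the roots are the complex-conjugate pair z = (-b +/- i sqrt(-D)) / (2a) = -0.4734 +/- 1.2211i.
For a conjugate pair |z|^2 = z * conj(z) = (product of roots) = c/a = 1/(0.583) = 1.715266, so |z| = sqrt(1.715266) = 1.3097 for both roots.
Moduli of all roots: 1.3097, 1.3097.
All moduli strictly greater than 1? Yes.
Verdict: Stationary.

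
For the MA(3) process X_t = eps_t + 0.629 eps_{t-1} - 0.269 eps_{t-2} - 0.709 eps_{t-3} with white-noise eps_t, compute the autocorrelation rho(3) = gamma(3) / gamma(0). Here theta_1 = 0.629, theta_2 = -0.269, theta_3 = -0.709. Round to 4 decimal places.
\rho(3) = -0.3598

For an MA(q) process with theta_0 = 1, the autocovariance is
  gamma(k) = sigma^2 * sum_{i=0..q-k} theta_i * theta_{i+k},
and rho(k) = gamma(k) / gamma(0). Sigma^2 cancels.
  numerator   = (1)*(-0.709) = -0.709.
  denominator = (1)^2 + (0.629)^2 + (-0.269)^2 + (-0.709)^2 = 1.970683.
  rho(3) = -0.709 / 1.970683 = -0.3598.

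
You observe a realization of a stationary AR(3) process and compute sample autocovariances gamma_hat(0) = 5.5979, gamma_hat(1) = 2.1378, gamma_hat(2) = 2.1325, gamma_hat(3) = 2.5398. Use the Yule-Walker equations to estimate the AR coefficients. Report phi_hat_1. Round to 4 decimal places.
\hat\phi_{1} = 0.1920

The Yule-Walker equations for an AR(p) process read, in matrix form,
  Gamma_p phi = r_p,   with   (Gamma_p)_{ij} = gamma(|i - j|),
                       (r_p)_i = gamma(i),   i,j = 1..p.
Substitute the sample gammas (Toeplitz matrix and right-hand side of size 3):
  Gamma_p = [[5.5979, 2.1378, 2.1325], [2.1378, 5.5979, 2.1378], [2.1325, 2.1378, 5.5979]]
  r_p     = [2.1378, 2.1325, 2.5398]
Written out (R1..R3):
  (R1) 5.5979 phi_1 + 2.1378 phi_2 + 2.1325 phi_3 = 2.1378
  (R2) 2.1378 phi_1 + 5.5979 phi_2 + 2.1378 phi_3 = 2.1325
  (R3) 2.1325 phi_1 + 2.1378 phi_2 + 5.5979 phi_3 = 2.5398
Gaussian elimination:
  R2 <- R2 - (2.1378/5.5979) R1 = R2 - (0.381893) R1:  4.781489 phi_2 + 1.323413 phi_3 = 1.316089
  R3 <- R3 - (2.1325/5.5979) R1 = R3 - (0.380946) R1:  1.323413 phi_2 + 4.785532 phi_3 = 1.725413
  R3 <- R3 - (1.323413/4.781489) R2 = R3 - (0.276778) R2:  4.41924 phi_3 = 1.361148
Back-substitution:
  phi_hat_3 = 1.361148 / 4.41924 = 0.308005
  phi_hat_2 = (1.316089 - (1.323413)(0.308005)) / 4.781489 = 0.189998
  phi_hat_1 = (2.1378 - (2.1378)(0.189998) - (2.1325)(0.308005)) / 5.5979 = 0.192001
So phi_hat = [0.1920, 0.1900, 0.3080].
Therefore phi_hat_1 = 0.1920.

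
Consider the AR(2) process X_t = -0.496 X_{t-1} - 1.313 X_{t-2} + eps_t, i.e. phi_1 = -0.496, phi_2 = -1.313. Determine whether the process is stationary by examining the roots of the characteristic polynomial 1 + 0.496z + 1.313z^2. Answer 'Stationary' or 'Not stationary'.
\text{Not stationary}

The AR(p) characteristic polynomial is P(z) = 1 + 0.496z + 1.313z^2.
Stationarity requires all roots to lie outside the unit circle, i.e. |z| > 1 for every root.
Set 1 + (0.496) z + (1.313) z^2 = 0, i.e. a z^2 + b z + c = 0 with a = 1.313, b = 0.496, c = 1.
Discriminant D = b^2 - 4ac = (0.496)^2 - 4*(1.313)*1 = 0.246016 - (5.252) = -5.005984.
D < 0, so the roots are the complex-conjugate pair z = (-b +/- i sqrt(-D)) / (2a) = -0.1889 +/- 0.852i.
For a conjugate pair |z|^2 = z * conj(z) = (product of roots) = c/a = 1/(1.313) = 0.761615, so |z| = sqrt(0.761615) = 0.8727 for both roots.
Moduli of all roots: 0.8727, 0.8727.
All moduli strictly greater than 1? No.
Verdict: Not stationary.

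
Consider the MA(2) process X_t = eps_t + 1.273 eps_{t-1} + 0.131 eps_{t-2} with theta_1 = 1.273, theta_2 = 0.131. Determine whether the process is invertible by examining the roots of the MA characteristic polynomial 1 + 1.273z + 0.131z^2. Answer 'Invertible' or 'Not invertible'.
\text{Not invertible}

The MA(q) characteristic polynomial is P(z) = 1 + 1.273z + 0.131z^2.
Invertibility requires all roots to lie outside the unit circle, i.e. |z| > 1 for every root.
Set 1 + (1.273) z + (0.131) z^2 = 0, i.e. a z^2 + b z + c = 0 with a = 0.131, b = 1.273, c = 1.
Discriminant D = b^2 - 4ac = (1.273)^2 - 4*(0.131)*1 = 1.620529 - (0.524) = 1.096529.
D >= 0, so the roots are real: z = (-b +/- sqrt(D)) / (2a) = (-1.273 +/- 1.047153) / (0.262).
  z_1 = (-1.273 + 1.047153) / (0.262) = -0.862,   |z_1| = 0.862.
  z_2 = (-1.273 - 1.047153) / (0.262) = -8.8555,   |z_2| = 8.8555.
Moduli of all roots: 0.8620, 8.8555.
All moduli strictly greater than 1? No.
Verdict: Not invertible.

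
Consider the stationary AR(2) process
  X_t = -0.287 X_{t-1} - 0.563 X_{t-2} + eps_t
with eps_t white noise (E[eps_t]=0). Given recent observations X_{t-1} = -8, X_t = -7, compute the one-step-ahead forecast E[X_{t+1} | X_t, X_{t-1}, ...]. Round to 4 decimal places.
E[X_{t+1} \mid \mathcal F_t] = 6.5130

For an AR(p) model X_t = c + sum_i phi_i X_{t-i} + eps_t, the
one-step-ahead conditional mean is
  E[X_{t+1} | X_t, ...] = c + sum_i phi_i X_{t+1-i}.
Substitute known values:
  E[X_{t+1} | ...] = (-0.287) * (-7) + (-0.563) * (-8)
                   = 6.5130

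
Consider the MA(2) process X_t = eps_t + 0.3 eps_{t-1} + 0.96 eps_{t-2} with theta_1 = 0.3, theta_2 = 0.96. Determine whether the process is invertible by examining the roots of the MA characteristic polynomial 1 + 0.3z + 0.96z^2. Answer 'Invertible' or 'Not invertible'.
\text{Invertible}

The MA(q) characteristic polynomial is P(z) = 1 + 0.3z + 0.96z^2.
Invertibility requires all roots to lie outside the unit circle, i.e. |z| > 1 for every root.
Set 1 + (0.3) z + (0.96) z^2 = 0, i.e. a z^2 + b z + c = 0 with a = 0.96, b = 0.3, c = 1.
Discriminant D = b^2 - 4ac = (0.3)^2 - 4*(0.96)*1 = 0.09 - (3.84) = -3.75.
D < 0, so the roots are the complex-conjugate pair z = (-b +/- i sqrt(-D)) / (2a) = -0.1562 +/- 1.0086i.
For a conjugate pair |z|^2 = z * conj(z) = (product of roots) = c/a = 1/(0.96) = 1.041667, so |z| = sqrt(1.041667) = 1.0206 for both roots.
Moduli of all roots: 1.0206, 1.0206.
All moduli strictly greater than 1? Yes.
Verdict: Invertible.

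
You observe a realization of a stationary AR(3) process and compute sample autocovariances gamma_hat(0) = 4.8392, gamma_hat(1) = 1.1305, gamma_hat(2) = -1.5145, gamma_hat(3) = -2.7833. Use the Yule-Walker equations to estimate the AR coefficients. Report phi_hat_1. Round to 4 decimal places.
\hat\phi_{1} = 0.1390

The Yule-Walker equations for an AR(p) process read, in matrix form,
  Gamma_p phi = r_p,   with   (Gamma_p)_{ij} = gamma(|i - j|),
                       (r_p)_i = gamma(i),   i,j = 1..p.
Substitute the sample gammas (Toeplitz matrix and right-hand side of size 3):
  Gamma_p = [[4.8392, 1.1305, -1.5145], [1.1305, 4.8392, 1.1305], [-1.5145, 1.1305, 4.8392]]
  r_p     = [1.1305, -1.5145, -2.7833]
Written out (R1..R3):
  (R1) 4.8392 phi_1 + 1.1305 phi_2 - 1.5145 phi_3 = 1.1305
  (R2) 1.1305 phi_1 + 4.8392 phi_2 + 1.1305 phi_3 = -1.5145
  (R3) -1.5145 phi_1 + 1.1305 phi_2 + 4.8392 phi_3 = -2.7833
Gaussian elimination:
  R2 <- R2 - (1.1305/4.8392) R1 = R2 - (0.233613) R1:  4.575101 phi_2 + 1.484307 phi_3 = -1.778599
  R3 <- R3 - (-1.5145/4.8392) R1 = R3 - (-0.312965) R1:  1.484307 phi_2 + 4.365215 phi_3 = -2.429493
  R3 <- R3 - (1.484307/4.575101) R2 = R3 - (0.324432) R2:  3.883659 phi_3 = -1.852459
Back-substitution:
  phi_hat_3 = -1.852459 / 3.883659 = -0.476988
  phi_hat_2 = (-1.778599 - (1.484307)(-0.476988)) / 4.575101 = -0.234006
  phi_hat_1 = (1.1305 - (1.1305)(-0.234006) - (-1.5145)(-0.476988)) / 4.8392 = 0.138999
So phi_hat = [0.1390, -0.2340, -0.4770].
Therefore phi_hat_1 = 0.1390.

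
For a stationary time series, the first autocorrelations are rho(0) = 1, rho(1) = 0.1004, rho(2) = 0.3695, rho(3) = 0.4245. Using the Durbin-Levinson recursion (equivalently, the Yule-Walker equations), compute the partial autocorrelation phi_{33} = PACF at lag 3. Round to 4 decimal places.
\phi_{33} = 0.4240

The PACF at lag k is phi_{kk}, the last component of the solution
to the Yule-Walker system G_k phi = r_k where
  (G_k)_{ij} = rho(|i - j|), (r_k)_i = rho(i), i,j = 1..k.
Equivalently, Durbin-Levinson gives phi_{kk} iteratively:
  phi_{11} = rho(1)
  phi_{kk} = [rho(k) - sum_{j=1..k-1} phi_{k-1,j} rho(k-j)]
            / [1 - sum_{j=1..k-1} phi_{k-1,j} rho(j)],
  phi_{k,j} = phi_{k-1,j} - phi_{kk} phi_{k-1,k-j},  j = 1..k-1.
Step k = 1:
  phi_11 = rho(1) = 0.1004.
Step k = 2:
  phi_22 = [rho(2) - phi_11 rho(1)] / [1 - phi_11 rho(1)] = [0.3695 - (0.1004)(0.1004)] / [1 - (0.1004)(0.1004)]
         = 0.35941984 / 0.98991984 = 0.36308.
  Update: phi_21 = phi_11 - phi_22 phi_11 = 0.1004 - (0.36308)(0.1004) = 0.063947.
Step k = 3:
  phi_33 = [rho(3) - phi_21 rho(2) - phi_22 rho(1)] / [1 - phi_21 rho(1) - phi_22 rho(2)]
    numerator   = 0.4245 - (0.063947)(0.3695) - (0.36308)(0.1004) = 0.36441845
    denominator = 1 - (0.063947)(0.1004) - (0.36308)(0.3695) = 0.85942178
  phi_33 = 0.36441845 / 0.85942178 = 0.424.
Therefore phi_{33} = 0.4240.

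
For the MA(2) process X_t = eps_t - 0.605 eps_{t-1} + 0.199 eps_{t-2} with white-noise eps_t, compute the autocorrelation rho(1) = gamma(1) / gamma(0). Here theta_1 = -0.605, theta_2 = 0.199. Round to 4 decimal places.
\rho(1) = -0.5161

For an MA(q) process with theta_0 = 1, the autocovariance is
  gamma(k) = sigma^2 * sum_{i=0..q-k} theta_i * theta_{i+k},
and rho(k) = gamma(k) / gamma(0). Sigma^2 cancels.
  numerator   = (1)*(-0.605) + (-0.605)*(0.199) = -0.725395.
  denominator = (1)^2 + (-0.605)^2 + (0.199)^2 = 1.405626.
  rho(1) = -0.725395 / 1.405626 = -0.5161.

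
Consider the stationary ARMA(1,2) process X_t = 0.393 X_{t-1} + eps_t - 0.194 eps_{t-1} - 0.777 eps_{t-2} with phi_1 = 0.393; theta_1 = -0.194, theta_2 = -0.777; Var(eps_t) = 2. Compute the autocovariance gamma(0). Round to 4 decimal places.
\gamma(0) = 3.2342

Multiply the model equation by X_{t-k} and take expectations. With theta_0 = psi_0 = 1 and psi_j the MA(infinity) weights, this gives
  gamma(k) - sum_i phi_i gamma(k-i) = c_k,
  c_k = sigma^2 * sum_{j=k..q} theta_j psi_{j-k}   (c_k = 0 for k > q),
using gamma(-m) = gamma(m).
psi-weights needed (psi_j = theta_j + sum_i phi_i psi_{j-i}):
  psi_1 = theta_1 + phi_1 = -0.194 + (0.393) = 0.199
  psi_2 = theta_2 + phi_1 psi_1 = -0.777 + (0.393)(0.199) = -0.698793
Right-hand sides:
  c_0 = sigma^2 (1 + theta_1 psi_1 + theta_2 psi_2) = 2 * (1 + (-0.194)(0.199) + (-0.777)(-0.698793)) = 2 * 1.504356 = 3.008712
  c_1 = sigma^2 (theta_1 + theta_2 psi_1) = 2 * (-0.194 + (-0.777)(0.199)) = -0.697246
  c_2 = sigma^2 theta_2 = 2 * (-0.777) = -1.554
Equations for k = 0 and k = 1 (AR order 1):
  gamma(0) = phi_1 gamma(1) + c_0
  gamma(1) = phi_1 gamma(0) + c_1
Substituting the second into the first: gamma(0) (1 - phi_1^2) = c_0 + phi_1 c_1, so
  gamma(0) = (c_0 + phi_1 c_1) / (1 - phi_1^2) = (3.008712 + (0.393)(-0.697246)) / (1 - (0.393)^2) = 2.734695 / 0.845551 = 3.234216.
Therefore gamma(0) = 3.2342 (to 4 decimal places).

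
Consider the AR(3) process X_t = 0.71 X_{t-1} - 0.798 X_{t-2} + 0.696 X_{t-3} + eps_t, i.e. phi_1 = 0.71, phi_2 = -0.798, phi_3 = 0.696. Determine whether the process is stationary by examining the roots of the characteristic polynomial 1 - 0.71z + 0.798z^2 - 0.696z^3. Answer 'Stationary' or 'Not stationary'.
\text{Stationary}

The AR(p) characteristic polynomial is P(z) = 1 - 0.71z + 0.798z^2 - 0.696z^3.
Stationarity requires all roots to lie outside the unit circle, i.e. |z| > 1 for every root.
Degree 3: look for a simple real root z0 first, then factor out (1 - z/z0) and solve the remaining quadratic.
Testing z0 = 1.25: P(1.25) = 1 + (-0.71)(1.25) + (0.798)(1.25)^2 + (-0.696)(1.25)^3
  = 1 + (-0.8875) + (1.246875) + (-1.359375) = 0.  So z_0 = 1.25 is a root, |z_0| = 1.25.
Divide out the factor (1 - 0.8 z) = (1 - z/z0) (since 1/z0 = 0.8):
  P(z) = (1 - 0.8 z)(1 + (0.09) z + (0.87) z^2)
  [check: z-coef 0.09 - (0.8) = -0.71; z^2-coef 0.87 - (0.8)(0.09) = 0.798; z^3-coef -(0.8)(0.87) = -0.696.]
Remaining roots from the quadratic factor 1 + (0.09) z + (0.87) z^2:
  Set 1 + (0.09) z + (0.87) z^2 = 0, i.e. a z^2 + b z + c = 0 with a = 0.87, b = 0.09, c = 1.
  Discriminant D = b^2 - 4ac = (0.09)^2 - 4*(0.87)*1 = 0.0081 - (3.48) = -3.4719.
  D < 0, so the roots are the complex-conjugate pair z = (-b +/- i sqrt(-D)) / (2a) = -0.0517 +/- 1.0709i.
  For a conjugate pair |z|^2 = z * conj(z) = (product of roots) = c/a = 1/(0.87) = 1.149425, so |z| = sqrt(1.149425) = 1.0721 for both roots.
Moduli of all roots: 1.2500, 1.0721, 1.0721.
All moduli strictly greater than 1? Yes.
Verdict: Stationary.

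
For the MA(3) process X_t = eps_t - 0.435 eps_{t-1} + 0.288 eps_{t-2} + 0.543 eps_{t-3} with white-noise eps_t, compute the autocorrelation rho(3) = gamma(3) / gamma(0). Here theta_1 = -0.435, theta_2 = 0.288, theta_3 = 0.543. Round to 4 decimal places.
\rho(3) = 0.3465

For an MA(q) process with theta_0 = 1, the autocovariance is
  gamma(k) = sigma^2 * sum_{i=0..q-k} theta_i * theta_{i+k},
and rho(k) = gamma(k) / gamma(0). Sigma^2 cancels.
  numerator   = (1)*(0.543) = 0.543.
  denominator = (1)^2 + (-0.435)^2 + (0.288)^2 + (0.543)^2 = 1.567018.
  rho(3) = 0.543 / 1.567018 = 0.3465.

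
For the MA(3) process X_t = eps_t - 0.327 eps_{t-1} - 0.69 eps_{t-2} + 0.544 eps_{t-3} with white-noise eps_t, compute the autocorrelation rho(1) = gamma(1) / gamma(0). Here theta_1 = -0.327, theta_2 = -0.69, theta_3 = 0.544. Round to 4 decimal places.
\rho(1) = -0.2537

For an MA(q) process with theta_0 = 1, the autocovariance is
  gamma(k) = sigma^2 * sum_{i=0..q-k} theta_i * theta_{i+k},
and rho(k) = gamma(k) / gamma(0). Sigma^2 cancels.
  numerator   = (1)*(-0.327) + (-0.327)*(-0.69) + (-0.69)*(0.544) = -0.47673.
  denominator = (1)^2 + (-0.327)^2 + (-0.69)^2 + (0.544)^2 = 1.878965.
  rho(1) = -0.47673 / 1.878965 = -0.2537.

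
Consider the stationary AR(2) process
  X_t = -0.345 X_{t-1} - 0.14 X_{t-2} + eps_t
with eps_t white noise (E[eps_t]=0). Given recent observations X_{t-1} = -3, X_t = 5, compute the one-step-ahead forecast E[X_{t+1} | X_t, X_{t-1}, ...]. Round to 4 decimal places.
E[X_{t+1} \mid \mathcal F_t] = -1.3050

For an AR(p) model X_t = c + sum_i phi_i X_{t-i} + eps_t, the
one-step-ahead conditional mean is
  E[X_{t+1} | X_t, ...] = c + sum_i phi_i X_{t+1-i}.
Substitute known values:
  E[X_{t+1} | ...] = (-0.345) * (5) + (-0.14) * (-3)
                   = -1.3050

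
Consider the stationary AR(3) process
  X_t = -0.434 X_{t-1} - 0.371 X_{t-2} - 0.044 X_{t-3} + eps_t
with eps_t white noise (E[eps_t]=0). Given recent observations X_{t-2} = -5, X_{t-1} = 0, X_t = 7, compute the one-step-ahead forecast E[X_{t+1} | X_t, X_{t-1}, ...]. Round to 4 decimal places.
E[X_{t+1} \mid \mathcal F_t] = -2.8180

For an AR(p) model X_t = c + sum_i phi_i X_{t-i} + eps_t, the
one-step-ahead conditional mean is
  E[X_{t+1} | X_t, ...] = c + sum_i phi_i X_{t+1-i}.
Substitute known values:
  E[X_{t+1} | ...] = (-0.434) * (7) + (-0.371) * (0) + (-0.044) * (-5)
                   = -2.8180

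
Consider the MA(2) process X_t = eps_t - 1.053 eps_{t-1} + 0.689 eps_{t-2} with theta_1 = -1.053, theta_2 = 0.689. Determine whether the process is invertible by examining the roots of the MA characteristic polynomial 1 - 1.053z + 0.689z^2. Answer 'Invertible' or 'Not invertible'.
\text{Invertible}

The MA(q) characteristic polynomial is P(z) = 1 - 1.053z + 0.689z^2.
Invertibility requires all roots to lie outside the unit circle, i.e. |z| > 1 for every root.
Set 1 + (-1.053) z + (0.689) z^2 = 0, i.e. a z^2 + b z + c = 0 with a = 0.689, b = -1.053, c = 1.
Discriminant D = b^2 - 4ac = (-1.053)^2 - 4*(0.689)*1 = 1.108809 - (2.756) = -1.647191.
D < 0, so the roots are the complex-conjugate pair z = (-b +/- i sqrt(-D)) / (2a) = 0.7642 +/- 0.9314i.
For a conjugate pair |z|^2 = z * conj(z) = (product of roots) = c/a = 1/(0.689) = 1.451379, so |z| = sqrt(1.451379) = 1.2047 for both roots.
Moduli of all roots: 1.2047, 1.2047.
All moduli strictly greater than 1? Yes.
Verdict: Invertible.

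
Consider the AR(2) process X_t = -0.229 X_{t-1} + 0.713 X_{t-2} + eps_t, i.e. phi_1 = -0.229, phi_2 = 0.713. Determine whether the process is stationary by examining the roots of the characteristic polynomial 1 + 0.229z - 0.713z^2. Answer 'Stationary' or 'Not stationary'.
\text{Stationary}

The AR(p) characteristic polynomial is P(z) = 1 + 0.229z - 0.713z^2.
Stationarity requires all roots to lie outside the unit circle, i.e. |z| > 1 for every root.
Set 1 + (0.229) z + (-0.713) z^2 = 0, i.e. a z^2 + b z + c = 0 with a = -0.713, b = 0.229, c = 1.
Discriminant D = b^2 - 4ac = (0.229)^2 - 4*(-0.713)*1 = 0.052441 - (-2.852) = 2.904441.
D >= 0, so the roots are real: z = (-b +/- sqrt(D)) / (2a) = (-0.229 +/- 1.704242) / (-1.426).
  z_1 = (-0.229 + 1.704242) / (-1.426) = -1.0345,   |z_1| = 1.0345.
  z_2 = (-0.229 - 1.704242) / (-1.426) = 1.3557,   |z_2| = 1.3557.
Moduli of all roots: 1.0345, 1.3557.
All moduli strictly greater than 1? Yes.
Verdict: Stationary.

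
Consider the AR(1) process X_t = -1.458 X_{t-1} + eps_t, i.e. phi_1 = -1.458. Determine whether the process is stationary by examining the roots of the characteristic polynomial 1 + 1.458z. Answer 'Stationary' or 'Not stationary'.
\text{Not stationary}

The AR(p) characteristic polynomial is P(z) = 1 + 1.458z.
Stationarity requires all roots to lie outside the unit circle, i.e. |z| > 1 for every root.
This is linear in z: 1 + (1.458) z = 0  =>  z = -1/(1.458) = -0.685871,  |z| = 0.685871.
Moduli of all roots: 0.6859.
All moduli strictly greater than 1? No.
Verdict: Not stationary.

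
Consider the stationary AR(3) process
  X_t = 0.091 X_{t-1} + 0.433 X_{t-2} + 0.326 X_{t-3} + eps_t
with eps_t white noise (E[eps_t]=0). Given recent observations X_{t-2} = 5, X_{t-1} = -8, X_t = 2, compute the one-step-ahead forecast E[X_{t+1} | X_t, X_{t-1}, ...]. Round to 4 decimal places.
E[X_{t+1} \mid \mathcal F_t] = -1.6520

For an AR(p) model X_t = c + sum_i phi_i X_{t-i} + eps_t, the
one-step-ahead conditional mean is
  E[X_{t+1} | X_t, ...] = c + sum_i phi_i X_{t+1-i}.
Substitute known values:
  E[X_{t+1} | ...] = (0.091) * (2) + (0.433) * (-8) + (0.326) * (5)
                   = -1.6520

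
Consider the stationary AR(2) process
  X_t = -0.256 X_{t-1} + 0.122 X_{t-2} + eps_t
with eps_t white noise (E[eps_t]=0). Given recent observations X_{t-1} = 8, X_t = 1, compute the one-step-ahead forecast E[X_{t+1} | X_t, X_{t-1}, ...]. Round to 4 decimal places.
E[X_{t+1} \mid \mathcal F_t] = 0.7200

For an AR(p) model X_t = c + sum_i phi_i X_{t-i} + eps_t, the
one-step-ahead conditional mean is
  E[X_{t+1} | X_t, ...] = c + sum_i phi_i X_{t+1-i}.
Substitute known values:
  E[X_{t+1} | ...] = (-0.256) * (1) + (0.122) * (8)
                   = 0.7200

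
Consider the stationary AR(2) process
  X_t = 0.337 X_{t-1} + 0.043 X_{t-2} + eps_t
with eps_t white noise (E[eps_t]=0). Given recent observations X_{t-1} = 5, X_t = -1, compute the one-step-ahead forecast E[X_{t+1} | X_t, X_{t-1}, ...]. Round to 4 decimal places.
E[X_{t+1} \mid \mathcal F_t] = -0.1220

For an AR(p) model X_t = c + sum_i phi_i X_{t-i} + eps_t, the
one-step-ahead conditional mean is
  E[X_{t+1} | X_t, ...] = c + sum_i phi_i X_{t+1-i}.
Substitute known values:
  E[X_{t+1} | ...] = (0.337) * (-1) + (0.043) * (5)
                   = -0.1220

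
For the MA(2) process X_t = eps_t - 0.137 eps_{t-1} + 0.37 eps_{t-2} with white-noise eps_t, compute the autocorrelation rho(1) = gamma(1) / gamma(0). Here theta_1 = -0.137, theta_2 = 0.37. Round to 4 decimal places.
\rho(1) = -0.1624

For an MA(q) process with theta_0 = 1, the autocovariance is
  gamma(k) = sigma^2 * sum_{i=0..q-k} theta_i * theta_{i+k},
and rho(k) = gamma(k) / gamma(0). Sigma^2 cancels.
  numerator   = (1)*(-0.137) + (-0.137)*(0.37) = -0.18769.
  denominator = (1)^2 + (-0.137)^2 + (0.37)^2 = 1.155669.
  rho(1) = -0.18769 / 1.155669 = -0.1624.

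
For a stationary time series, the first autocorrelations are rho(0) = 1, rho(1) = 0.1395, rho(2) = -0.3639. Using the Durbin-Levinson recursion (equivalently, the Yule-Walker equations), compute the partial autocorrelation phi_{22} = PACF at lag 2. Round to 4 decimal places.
\phi_{22} = -0.3910

The PACF at lag k is phi_{kk}, the last component of the solution
to the Yule-Walker system G_k phi = r_k where
  (G_k)_{ij} = rho(|i - j|), (r_k)_i = rho(i), i,j = 1..k.
Equivalently, Durbin-Levinson gives phi_{kk} iteratively:
  phi_{11} = rho(1)
  phi_{kk} = [rho(k) - sum_{j=1..k-1} phi_{k-1,j} rho(k-j)]
            / [1 - sum_{j=1..k-1} phi_{k-1,j} rho(j)],
  phi_{k,j} = phi_{k-1,j} - phi_{kk} phi_{k-1,k-j},  j = 1..k-1.
Step k = 1:
  phi_11 = rho(1) = 0.1395.
Step k = 2:
  phi_22 = [rho(2) - phi_11 rho(1)] / [1 - phi_11 rho(1)] = [-0.3639 - (0.1395)(0.1395)] / [1 - (0.1395)(0.1395)]
         = -0.38336025 / 0.98053975 = -0.391.
Therefore phi_{22} = -0.3910.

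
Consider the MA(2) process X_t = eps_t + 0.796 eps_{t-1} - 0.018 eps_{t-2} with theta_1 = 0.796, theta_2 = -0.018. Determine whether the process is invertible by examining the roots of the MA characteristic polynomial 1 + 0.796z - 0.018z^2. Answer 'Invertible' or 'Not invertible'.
\text{Invertible}

The MA(q) characteristic polynomial is P(z) = 1 + 0.796z - 0.018z^2.
Invertibility requires all roots to lie outside the unit circle, i.e. |z| > 1 for every root.
Set 1 + (0.796) z + (-0.018) z^2 = 0, i.e. a z^2 + b z + c = 0 with a = -0.018, b = 0.796, c = 1.
Discriminant D = b^2 - 4ac = (0.796)^2 - 4*(-0.018)*1 = 0.633616 - (-0.072) = 0.705616.
D >= 0, so the roots are real: z = (-b +/- sqrt(D)) / (2a) = (-0.796 +/- 0.84001) / (-0.036).
  z_1 = (-0.796 + 0.84001) / (-0.036) = -1.2225,   |z_1| = 1.2225.
  z_2 = (-0.796 - 0.84001) / (-0.036) = 45.4447,   |z_2| = 45.4447.
Moduli of all roots: 1.2225, 45.4447.
All moduli strictly greater than 1? Yes.
Verdict: Invertible.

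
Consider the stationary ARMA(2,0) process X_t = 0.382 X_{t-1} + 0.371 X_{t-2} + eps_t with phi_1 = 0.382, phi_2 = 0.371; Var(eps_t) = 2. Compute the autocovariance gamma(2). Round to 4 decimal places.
\gamma(2) = 2.2157

Multiply the model equation by X_{t-k} and take expectations. With theta_0 = psi_0 = 1 and psi_j the MA(infinity) weights, this gives
  gamma(k) - sum_i phi_i gamma(k-i) = c_k,
  c_k = sigma^2 * sum_{j=k..q} theta_j psi_{j-k}   (c_k = 0 for k > q),
using gamma(-m) = gamma(m).
Pure AR (q = 0): c_0 = sigma^2 = 2, c_k = 0 for k >= 1.
Equations for k = 0, 1, 2 (AR order 2, c_2 = 0):
  (E0) gamma(0) = phi_1 gamma(1) + phi_2 gamma(2) + c_0
  (E1) gamma(1) = phi_1 gamma(0) + phi_2 gamma(1) + c_1
  (E2) gamma(2) = phi_1 gamma(1) + phi_2 gamma(0)
From (E1): gamma(1) = A gamma(0) + B with
  A = phi_1 / (1 - phi_2) = 0.382 / 0.629 = 0.607313,   B = c_1 / (1 - phi_2) = 0 / 0.629 = 0.
Insert (E2) into (E0): gamma(0) (1 - phi_2^2) = phi_1 (1 + phi_2) gamma(1) + c_0.
  phi_1 (1 + phi_2) = (0.382)(1.371) = 0.523722,   1 - phi_2^2 = 0.862359.
Replace gamma(1) by A gamma(0) + B and collect gamma(0):
  gamma(0) [0.862359 - (0.523722)(0.607313)] = c_0 = 2
  gamma(0) * 0.544296 = 2
  gamma(0) = 2 / 0.544296 = 3.674473.
  gamma(1) = A gamma(0) = (0.607313)(3.674473) = 2.231556.
  gamma(2) = phi_1 gamma(1) + phi_2 gamma(0) = (0.382)(2.231556) + (0.371)(3.674473) = 2.215684.
Therefore gamma(2) = 2.2157 (to 4 decimal places).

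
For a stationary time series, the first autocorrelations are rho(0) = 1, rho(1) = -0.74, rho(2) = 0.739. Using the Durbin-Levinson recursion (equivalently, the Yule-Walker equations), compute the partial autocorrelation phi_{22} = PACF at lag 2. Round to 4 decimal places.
\phi_{22} = 0.4231

The PACF at lag k is phi_{kk}, the last component of the solution
to the Yule-Walker system G_k phi = r_k where
  (G_k)_{ij} = rho(|i - j|), (r_k)_i = rho(i), i,j = 1..k.
Equivalently, Durbin-Levinson gives phi_{kk} iteratively:
  phi_{11} = rho(1)
  phi_{kk} = [rho(k) - sum_{j=1..k-1} phi_{k-1,j} rho(k-j)]
            / [1 - sum_{j=1..k-1} phi_{k-1,j} rho(j)],
  phi_{k,j} = phi_{k-1,j} - phi_{kk} phi_{k-1,k-j},  j = 1..k-1.
Step k = 1:
  phi_11 = rho(1) = -0.74.
Step k = 2:
  phi_22 = [rho(2) - phi_11 rho(1)] / [1 - phi_11 rho(1)] = [0.739 - (-0.74)(-0.74)] / [1 - (-0.74)(-0.74)]
         = 0.1914 / 0.4524 = 0.4231.
Therefore phi_{22} = 0.4231.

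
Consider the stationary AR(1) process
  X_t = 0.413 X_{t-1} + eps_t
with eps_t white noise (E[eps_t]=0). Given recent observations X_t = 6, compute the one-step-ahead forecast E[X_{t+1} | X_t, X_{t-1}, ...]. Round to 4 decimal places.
E[X_{t+1} \mid \mathcal F_t] = 2.4780

For an AR(p) model X_t = c + sum_i phi_i X_{t-i} + eps_t, the
one-step-ahead conditional mean is
  E[X_{t+1} | X_t, ...] = c + sum_i phi_i X_{t+1-i}.
Substitute known values:
  E[X_{t+1} | ...] = (0.413) * (6)
                   = 2.4780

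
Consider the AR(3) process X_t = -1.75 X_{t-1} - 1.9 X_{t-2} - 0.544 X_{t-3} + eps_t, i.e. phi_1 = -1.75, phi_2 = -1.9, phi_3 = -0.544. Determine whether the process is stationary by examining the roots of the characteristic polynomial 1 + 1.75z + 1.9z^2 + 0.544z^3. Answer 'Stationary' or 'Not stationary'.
\text{Not stationary}

The AR(p) characteristic polynomial is P(z) = 1 + 1.75z + 1.9z^2 + 0.544z^3.
Stationarity requires all roots to lie outside the unit circle, i.e. |z| > 1 for every root.
Degree 3: look for a simple real root z0 first, then factor out (1 - z/z0) and solve the remaining quadratic.
Testing z0 = -2.5: P(-2.5) = 1 + (1.75)(-2.5) + (1.9)(-2.5)^2 + (0.544)(-2.5)^3
  = 1 + (-4.375) + (11.875) + (-8.5) = 0.  So z_0 = -2.5 is a root, |z_0| = 2.5.
Divide out the factor (1 + 0.4 z) = (1 - z/z0) (since 1/z0 = -0.4):
  P(z) = (1 + 0.4 z)(1 + (1.35) z + (1.36) z^2)
  [check: z-coef 1.35 - (-0.4) = 1.75; z^2-coef 1.36 - (-0.4)(1.35) = 1.9; z^3-coef -(-0.4)(1.36) = 0.544.]
Remaining roots from the quadratic factor 1 + (1.35) z + (1.36) z^2:
  Set 1 + (1.35) z + (1.36) z^2 = 0, i.e. a z^2 + b z + c = 0 with a = 1.36, b = 1.35, c = 1.
  Discriminant D = b^2 - 4ac = (1.35)^2 - 4*(1.36)*1 = 1.8225 - (5.44) = -3.6175.
  D < 0, so the roots are the complex-conjugate pair z = (-b +/- i sqrt(-D)) / (2a) = -0.4963 +/- 0.6993i.
  For a conjugate pair |z|^2 = z * conj(z) = (product of roots) = c/a = 1/(1.36) = 0.735294, so |z| = sqrt(0.735294) = 0.8575 for both roots.
Moduli of all roots: 2.5000, 0.8575, 0.8575.
All moduli strictly greater than 1? No.
Verdict: Not stationary.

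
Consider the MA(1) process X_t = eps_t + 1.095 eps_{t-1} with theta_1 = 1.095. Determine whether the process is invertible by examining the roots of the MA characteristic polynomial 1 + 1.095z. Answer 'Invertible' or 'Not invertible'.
\text{Not invertible}

The MA(q) characteristic polynomial is P(z) = 1 + 1.095z.
Invertibility requires all roots to lie outside the unit circle, i.e. |z| > 1 for every root.
This is linear in z: 1 + (1.095) z = 0  =>  z = -1/(1.095) = -0.913242,  |z| = 0.913242.
Moduli of all roots: 0.9132.
All moduli strictly greater than 1? No.
Verdict: Not invertible.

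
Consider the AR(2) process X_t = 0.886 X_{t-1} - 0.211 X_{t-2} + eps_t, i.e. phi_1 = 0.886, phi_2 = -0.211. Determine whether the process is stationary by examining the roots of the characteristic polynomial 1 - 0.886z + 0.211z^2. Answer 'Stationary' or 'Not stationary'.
\text{Stationary}

The AR(p) characteristic polynomial is P(z) = 1 - 0.886z + 0.211z^2.
Stationarity requires all roots to lie outside the unit circle, i.e. |z| > 1 for every root.
Set 1 + (-0.886) z + (0.211) z^2 = 0, i.e. a z^2 + b z + c = 0 with a = 0.211, b = -0.886, c = 1.
Discriminant D = b^2 - 4ac = (-0.886)^2 - 4*(0.211)*1 = 0.784996 - (0.844) = -0.059004.
D < 0, so the roots are the complex-conjugate pair z = (-b +/- i sqrt(-D)) / (2a) = 2.0995 +/- 0.5756i.
For a conjugate pair |z|^2 = z * conj(z) = (product of roots) = c/a = 1/(0.211) = 4.739336, so |z| = sqrt(4.739336) = 2.177 for both roots.
Moduli of all roots: 2.1770, 2.1770.
All moduli strictly greater than 1? Yes.
Verdict: Stationary.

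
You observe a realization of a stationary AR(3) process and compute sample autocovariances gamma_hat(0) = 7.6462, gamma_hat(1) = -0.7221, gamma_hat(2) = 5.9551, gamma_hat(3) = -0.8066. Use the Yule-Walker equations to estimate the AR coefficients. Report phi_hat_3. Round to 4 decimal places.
\hat\phi_{3} = -0.0400

The Yule-Walker equations for an AR(p) process read, in matrix form,
  Gamma_p phi = r_p,   with   (Gamma_p)_{ij} = gamma(|i - j|),
                       (r_p)_i = gamma(i),   i,j = 1..p.
Substitute the sample gammas (Toeplitz matrix and right-hand side of size 3):
  Gamma_p = [[7.6462, -0.7221, 5.9551], [-0.7221, 7.6462, -0.7221], [5.9551, -0.7221, 7.6462]]
  r_p     = [-0.7221, 5.9551, -0.8066]
Written out (R1..R3):
  (R1) 7.6462 phi_1 - 0.7221 phi_2 + 5.9551 phi_3 = -0.7221
  (R2) -0.7221 phi_1 + 7.6462 phi_2 - 0.7221 phi_3 = 5.9551
  (R3) 5.9551 phi_1 - 0.7221 phi_2 + 7.6462 phi_3 = -0.8066
Gaussian elimination:
  R2 <- R2 - (-0.7221/7.6462) R1 = R2 - (-0.094439) R1:  7.578006 phi_2 - 0.159706 phi_3 = 5.886906
  R3 <- R3 - (5.9551/7.6462) R1 = R3 - (0.778831) R1:  -0.159706 phi_2 + 3.008182 phi_3 = -0.244206
  R3 <- R3 - (-0.159706/7.578006) R2 = R3 - (-0.021075) R2:  3.004816 phi_3 = -0.12014
Back-substitution:
  phi_hat_3 = -0.12014 / 3.004816 = -0.039982
  phi_hat_2 = (5.886906 - (-0.159706)(-0.039982)) / 7.578006 = 0.775998
  phi_hat_1 = (-0.7221 - (-0.7221)(0.775998) - (5.9551)(-0.039982)) / 7.6462 = 0.009985
So phi_hat = [0.0100, 0.7760, -0.0400].
Therefore phi_hat_3 = -0.0400.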